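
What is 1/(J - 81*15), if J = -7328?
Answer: -1/8543 ≈ -0.00011705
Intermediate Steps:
1/(J - 81*15) = 1/(-7328 - 81*15) = 1/(-7328 - 1215) = 1/(-8543) = -1/8543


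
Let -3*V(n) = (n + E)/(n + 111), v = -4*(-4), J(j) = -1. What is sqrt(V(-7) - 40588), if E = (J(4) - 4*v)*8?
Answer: I*sqrt(987708462)/156 ≈ 201.46*I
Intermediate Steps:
v = 16
E = -520 (E = (-1 - 4*16)*8 = (-1 - 64)*8 = -65*8 = -520)
V(n) = -(-520 + n)/(3*(111 + n)) (V(n) = -(n - 520)/(3*(n + 111)) = -(-520 + n)/(3*(111 + n)))
sqrt(V(-7) - 40588) = sqrt((520 - 1*(-7))/(3*(111 - 7)) - 40588) = sqrt((1/3)*(520 + 7)/104 - 40588) = sqrt((1/3)*(1/104)*527 - 40588) = sqrt(527/312 - 40588) = sqrt(-12662929/312) = I*sqrt(987708462)/156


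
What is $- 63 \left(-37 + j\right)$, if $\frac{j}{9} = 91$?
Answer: $-49266$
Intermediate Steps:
$j = 819$ ($j = 9 \cdot 91 = 819$)
$- 63 \left(-37 + j\right) = - 63 \left(-37 + 819\right) = \left(-63\right) 782 = -49266$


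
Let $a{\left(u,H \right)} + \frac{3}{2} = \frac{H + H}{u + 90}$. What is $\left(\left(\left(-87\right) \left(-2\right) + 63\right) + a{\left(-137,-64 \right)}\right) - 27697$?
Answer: $- \frac{2581125}{94} \approx -27459.0$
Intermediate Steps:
$a{\left(u,H \right)} = - \frac{3}{2} + \frac{2 H}{90 + u}$ ($a{\left(u,H \right)} = - \frac{3}{2} + \frac{H + H}{u + 90} = - \frac{3}{2} + \frac{2 H}{90 + u}$)
$\left(\left(\left(-87\right) \left(-2\right) + 63\right) + a{\left(-137,-64 \right)}\right) - 27697 = \left(\left(\left(-87\right) \left(-2\right) + 63\right) + \frac{-270 - -411 + 4 \left(-64\right)}{2 \left(90 - 137\right)}\right) - 27697 = \left(\left(174 + 63\right) + \frac{-270 + 411 - 256}{2 \left(-47\right)}\right) - 27697 = \left(237 + \frac{1}{2} \left(- \frac{1}{47}\right) \left(-115\right)\right) - 27697 = \left(237 + \frac{115}{94}\right) - 27697 = \frac{22393}{94} - 27697 = - \frac{2581125}{94}$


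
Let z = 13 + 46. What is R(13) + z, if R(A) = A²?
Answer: 228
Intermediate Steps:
z = 59
R(13) + z = 13² + 59 = 169 + 59 = 228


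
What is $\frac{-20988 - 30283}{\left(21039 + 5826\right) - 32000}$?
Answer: $\frac{649}{65} \approx 9.9846$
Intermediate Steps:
$\frac{-20988 - 30283}{\left(21039 + 5826\right) - 32000} = - \frac{51271}{26865 - 32000} = - \frac{51271}{-5135} = \left(-51271\right) \left(- \frac{1}{5135}\right) = \frac{649}{65}$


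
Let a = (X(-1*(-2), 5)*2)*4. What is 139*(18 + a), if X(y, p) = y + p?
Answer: 10286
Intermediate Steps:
X(y, p) = p + y
a = 56 (a = ((5 - 1*(-2))*2)*4 = ((5 + 2)*2)*4 = (7*2)*4 = 14*4 = 56)
139*(18 + a) = 139*(18 + 56) = 139*74 = 10286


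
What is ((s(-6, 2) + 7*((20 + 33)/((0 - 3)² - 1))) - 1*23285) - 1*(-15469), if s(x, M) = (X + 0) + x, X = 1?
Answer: -62197/8 ≈ -7774.6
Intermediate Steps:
s(x, M) = 1 + x (s(x, M) = (1 + 0) + x = 1 + x)
((s(-6, 2) + 7*((20 + 33)/((0 - 3)² - 1))) - 1*23285) - 1*(-15469) = (((1 - 6) + 7*((20 + 33)/((0 - 3)² - 1))) - 1*23285) - 1*(-15469) = ((-5 + 7*(53/((-3)² - 1))) - 23285) + 15469 = ((-5 + 7*(53/(9 - 1))) - 23285) + 15469 = ((-5 + 7*(53/8)) - 23285) + 15469 = ((-5 + 371/8) - 23285) + 15469 = (331/8 - 23285) + 15469 = -185949/8 + 15469 = -62197/8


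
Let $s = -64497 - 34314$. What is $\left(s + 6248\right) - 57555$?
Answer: $-150118$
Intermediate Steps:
$s = -98811$ ($s = -64497 - 34314 = -98811$)
$\left(s + 6248\right) - 57555 = \left(-98811 + 6248\right) - 57555 = -92563 - 57555 = -150118$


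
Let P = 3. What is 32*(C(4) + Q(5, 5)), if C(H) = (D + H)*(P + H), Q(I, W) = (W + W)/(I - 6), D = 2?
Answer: 1024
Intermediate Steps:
Q(I, W) = 2*W/(-6 + I) (Q(I, W) = (2*W)/(-6 + I) = 2*W/(-6 + I))
C(H) = (2 + H)*(3 + H)
32*(C(4) + Q(5, 5)) = 32*((6 + 4² + 5*4) + 2*5/(-6 + 5)) = 32*((6 + 16 + 20) + 2*5/(-1)) = 32*(42 + 2*5*(-1)) = 32*(42 - 10) = 32*32 = 1024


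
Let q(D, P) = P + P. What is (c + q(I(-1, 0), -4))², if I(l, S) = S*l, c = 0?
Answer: 64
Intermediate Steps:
q(D, P) = 2*P
(c + q(I(-1, 0), -4))² = (0 + 2*(-4))² = (0 - 8)² = (-8)² = 64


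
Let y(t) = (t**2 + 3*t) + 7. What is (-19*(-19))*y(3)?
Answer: 9025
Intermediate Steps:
y(t) = 7 + t**2 + 3*t
(-19*(-19))*y(3) = (-19*(-19))*(7 + 3**2 + 3*3) = 361*(7 + 9 + 9) = 361*25 = 9025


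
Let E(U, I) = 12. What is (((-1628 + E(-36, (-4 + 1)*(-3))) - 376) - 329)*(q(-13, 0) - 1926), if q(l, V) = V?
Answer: 4470246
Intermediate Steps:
(((-1628 + E(-36, (-4 + 1)*(-3))) - 376) - 329)*(q(-13, 0) - 1926) = (((-1628 + 12) - 376) - 329)*(0 - 1926) = ((-1616 - 376) - 329)*(-1926) = (-1992 - 329)*(-1926) = -2321*(-1926) = 4470246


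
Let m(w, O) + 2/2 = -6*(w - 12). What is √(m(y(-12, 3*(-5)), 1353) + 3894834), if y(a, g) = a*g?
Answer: 5*√155753 ≈ 1973.3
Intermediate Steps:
m(w, O) = 71 - 6*w (m(w, O) = -1 - 6*(w - 12) = -1 - 6*(-12 + w) = -1 + (72 - 6*w) = 71 - 6*w)
√(m(y(-12, 3*(-5)), 1353) + 3894834) = √((71 - (-72)*3*(-5)) + 3894834) = √((71 - (-72)*(-15)) + 3894834) = √((71 - 6*180) + 3894834) = √((71 - 1080) + 3894834) = √(-1009 + 3894834) = √3893825 = 5*√155753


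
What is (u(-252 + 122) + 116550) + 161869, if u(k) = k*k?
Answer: 295319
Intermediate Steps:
u(k) = k²
(u(-252 + 122) + 116550) + 161869 = ((-252 + 122)² + 116550) + 161869 = ((-130)² + 116550) + 161869 = (16900 + 116550) + 161869 = 133450 + 161869 = 295319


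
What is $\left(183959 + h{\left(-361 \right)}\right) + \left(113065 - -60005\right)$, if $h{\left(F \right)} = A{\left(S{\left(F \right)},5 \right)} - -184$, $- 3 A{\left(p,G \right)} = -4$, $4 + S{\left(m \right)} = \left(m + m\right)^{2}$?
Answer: $\frac{1071643}{3} \approx 3.5721 \cdot 10^{5}$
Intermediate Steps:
$S{\left(m \right)} = -4 + 4 m^{2}$ ($S{\left(m \right)} = -4 + \left(m + m\right)^{2} = -4 + \left(2 m\right)^{2} = -4 + 4 m^{2}$)
$A{\left(p,G \right)} = \frac{4}{3}$ ($A{\left(p,G \right)} = \left(- \frac{1}{3}\right) \left(-4\right) = \frac{4}{3}$)
$h{\left(F \right)} = \frac{556}{3}$ ($h{\left(F \right)} = \frac{4}{3} - -184 = \frac{4}{3} + 184 = \frac{556}{3}$)
$\left(183959 + h{\left(-361 \right)}\right) + \left(113065 - -60005\right) = \left(183959 + \frac{556}{3}\right) + \left(113065 - -60005\right) = \frac{552433}{3} + \left(113065 + 60005\right) = \frac{552433}{3} + 173070 = \frac{1071643}{3}$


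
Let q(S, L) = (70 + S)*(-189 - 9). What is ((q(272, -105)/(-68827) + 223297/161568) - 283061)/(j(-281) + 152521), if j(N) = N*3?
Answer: -286152741215599/153335988577728 ≈ -1.8662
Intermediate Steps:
j(N) = 3*N
q(S, L) = -13860 - 198*S (q(S, L) = (70 + S)*(-198) = -13860 - 198*S)
((q(272, -105)/(-68827) + 223297/161568) - 283061)/(j(-281) + 152521) = (((-13860 - 198*272)/(-68827) + 223297/161568) - 283061)/(3*(-281) + 152521) = (((-13860 - 53856)*(-1/68827) + 223297*(1/161568)) - 283061)/(-843 + 152521) = ((-67716*(-1/68827) + 223297/161568) - 283061)/151678 = ((6156/6257 + 223297/161568) - 283061)*(1/151678) = (2391781937/1010930976 - 283061)*(1/151678) = -286152741215599/1010930976*1/151678 = -286152741215599/153335988577728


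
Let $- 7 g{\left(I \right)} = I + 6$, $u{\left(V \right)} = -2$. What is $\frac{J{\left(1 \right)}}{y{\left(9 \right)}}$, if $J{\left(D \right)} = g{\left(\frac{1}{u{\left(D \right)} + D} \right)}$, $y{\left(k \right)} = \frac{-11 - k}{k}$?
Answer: $\frac{9}{28} \approx 0.32143$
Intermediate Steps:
$g{\left(I \right)} = - \frac{6}{7} - \frac{I}{7}$ ($g{\left(I \right)} = - \frac{I + 6}{7} = - \frac{6 + I}{7} = - \frac{6}{7} - \frac{I}{7}$)
$y{\left(k \right)} = \frac{-11 - k}{k}$
$J{\left(D \right)} = - \frac{6}{7} - \frac{1}{7 \left(-2 + D\right)}$
$\frac{J{\left(1 \right)}}{y{\left(9 \right)}} = \frac{\frac{1}{7} \frac{1}{-2 + 1} \left(11 - 6\right)}{\frac{1}{9} \left(-11 - 9\right)} = \frac{\frac{1}{7} \frac{1}{-1} \left(11 - 6\right)}{\frac{1}{9} \left(-11 - 9\right)} = \frac{\frac{1}{7} \left(-1\right) 5}{\frac{1}{9} \left(-20\right)} = - \frac{5}{7 \left(- \frac{20}{9}\right)} = \left(- \frac{5}{7}\right) \left(- \frac{9}{20}\right) = \frac{9}{28}$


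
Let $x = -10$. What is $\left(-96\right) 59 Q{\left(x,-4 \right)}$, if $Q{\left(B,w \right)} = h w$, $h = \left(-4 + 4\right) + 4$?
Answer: $90624$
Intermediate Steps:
$h = 4$ ($h = 0 + 4 = 4$)
$Q{\left(B,w \right)} = 4 w$
$\left(-96\right) 59 Q{\left(x,-4 \right)} = \left(-96\right) 59 \cdot 4 \left(-4\right) = \left(-5664\right) \left(-16\right) = 90624$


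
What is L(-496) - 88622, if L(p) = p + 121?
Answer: -88997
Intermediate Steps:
L(p) = 121 + p
L(-496) - 88622 = (121 - 496) - 88622 = -375 - 88622 = -88997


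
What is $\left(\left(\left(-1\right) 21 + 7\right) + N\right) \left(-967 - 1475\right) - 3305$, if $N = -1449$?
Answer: $3569341$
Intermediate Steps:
$\left(\left(\left(-1\right) 21 + 7\right) + N\right) \left(-967 - 1475\right) - 3305 = \left(\left(\left(-1\right) 21 + 7\right) - 1449\right) \left(-967 - 1475\right) - 3305 = \left(\left(-21 + 7\right) - 1449\right) \left(-2442\right) - 3305 = \left(-14 - 1449\right) \left(-2442\right) - 3305 = \left(-1463\right) \left(-2442\right) - 3305 = 3572646 - 3305 = 3569341$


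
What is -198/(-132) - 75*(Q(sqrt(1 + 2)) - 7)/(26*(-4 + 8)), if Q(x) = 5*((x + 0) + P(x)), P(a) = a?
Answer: 681/104 - 375*sqrt(3)/52 ≈ -5.9427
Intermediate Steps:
Q(x) = 10*x (Q(x) = 5*((x + 0) + x) = 5*(x + x) = 5*(2*x) = 10*x)
-198/(-132) - 75*(Q(sqrt(1 + 2)) - 7)/(26*(-4 + 8)) = -198/(-132) - 75*(10*sqrt(1 + 2) - 7)/(26*(-4 + 8)) = -198*(-1/132) - (-525/104 + 375*sqrt(3)/52) = 3/2 - (-525/104 + 375*sqrt(3)/52) = 3/2 - 75*(-7/104 + 5*sqrt(3)/52) = 3/2 + (525/104 - 375*sqrt(3)/52) = 681/104 - 375*sqrt(3)/52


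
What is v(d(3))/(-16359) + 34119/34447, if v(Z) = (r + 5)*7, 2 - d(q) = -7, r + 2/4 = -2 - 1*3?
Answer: 8395087/8473962 ≈ 0.99069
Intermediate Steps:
r = -11/2 (r = -1/2 + (-2 - 1*3) = -1/2 + (-2 - 3) = -1/2 - 5 = -11/2 ≈ -5.5000)
d(q) = 9 (d(q) = 2 - 1*(-7) = 2 + 7 = 9)
v(Z) = -7/2 (v(Z) = (-11/2 + 5)*7 = -1/2*7 = -7/2)
v(d(3))/(-16359) + 34119/34447 = -7/2/(-16359) + 34119/34447 = -7/2*(-1/16359) + 34119*(1/34447) = 1/4674 + 34119/34447 = 8395087/8473962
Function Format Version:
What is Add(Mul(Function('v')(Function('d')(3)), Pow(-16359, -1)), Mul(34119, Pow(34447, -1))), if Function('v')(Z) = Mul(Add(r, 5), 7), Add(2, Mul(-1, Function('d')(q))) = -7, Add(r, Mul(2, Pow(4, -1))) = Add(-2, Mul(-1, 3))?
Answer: Rational(8395087, 8473962) ≈ 0.99069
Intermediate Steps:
r = Rational(-11, 2) (r = Add(Rational(-1, 2), Add(-2, Mul(-1, 3))) = Add(Rational(-1, 2), Add(-2, -3)) = Add(Rational(-1, 2), -5) = Rational(-11, 2) ≈ -5.5000)
Function('d')(q) = 9 (Function('d')(q) = Add(2, Mul(-1, -7)) = Add(2, 7) = 9)
Function('v')(Z) = Rational(-7, 2) (Function('v')(Z) = Mul(Add(Rational(-11, 2), 5), 7) = Mul(Rational(-1, 2), 7) = Rational(-7, 2))
Add(Mul(Function('v')(Function('d')(3)), Pow(-16359, -1)), Mul(34119, Pow(34447, -1))) = Add(Mul(Rational(-7, 2), Pow(-16359, -1)), Mul(34119, Pow(34447, -1))) = Add(Mul(Rational(-7, 2), Rational(-1, 16359)), Mul(34119, Rational(1, 34447))) = Add(Rational(1, 4674), Rational(34119, 34447)) = Rational(8395087, 8473962)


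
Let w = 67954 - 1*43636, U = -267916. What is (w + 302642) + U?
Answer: 59044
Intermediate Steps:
w = 24318 (w = 67954 - 43636 = 24318)
(w + 302642) + U = (24318 + 302642) - 267916 = 326960 - 267916 = 59044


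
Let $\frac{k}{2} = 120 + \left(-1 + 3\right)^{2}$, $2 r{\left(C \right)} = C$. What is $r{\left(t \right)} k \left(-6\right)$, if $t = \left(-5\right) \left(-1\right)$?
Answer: $-3720$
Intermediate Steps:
$t = 5$
$r{\left(C \right)} = \frac{C}{2}$
$k = 248$ ($k = 2 \left(120 + \left(-1 + 3\right)^{2}\right) = 2 \left(120 + 2^{2}\right) = 2 \left(120 + 4\right) = 2 \cdot 124 = 248$)
$r{\left(t \right)} k \left(-6\right) = \frac{1}{2} \cdot 5 \cdot 248 \left(-6\right) = \frac{5}{2} \left(-1488\right) = -3720$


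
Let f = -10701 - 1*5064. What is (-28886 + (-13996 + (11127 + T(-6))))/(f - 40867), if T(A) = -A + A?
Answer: 31755/56632 ≈ 0.56073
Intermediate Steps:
f = -15765 (f = -10701 - 5064 = -15765)
T(A) = 0
(-28886 + (-13996 + (11127 + T(-6))))/(f - 40867) = (-28886 + (-13996 + (11127 + 0)))/(-15765 - 40867) = (-28886 + (-13996 + 11127))/(-56632) = (-28886 - 2869)*(-1/56632) = -31755*(-1/56632) = 31755/56632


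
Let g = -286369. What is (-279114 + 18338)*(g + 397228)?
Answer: -28909366584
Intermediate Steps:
(-279114 + 18338)*(g + 397228) = (-279114 + 18338)*(-286369 + 397228) = -260776*110859 = -28909366584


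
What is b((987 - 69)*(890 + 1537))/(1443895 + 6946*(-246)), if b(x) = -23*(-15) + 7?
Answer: -352/264821 ≈ -0.0013292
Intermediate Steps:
b(x) = 352 (b(x) = 345 + 7 = 352)
b((987 - 69)*(890 + 1537))/(1443895 + 6946*(-246)) = 352/(1443895 + 6946*(-246)) = 352/(1443895 - 1708716) = 352/(-264821) = 352*(-1/264821) = -352/264821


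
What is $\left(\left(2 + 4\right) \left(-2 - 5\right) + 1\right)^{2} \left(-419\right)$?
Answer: $-704339$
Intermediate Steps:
$\left(\left(2 + 4\right) \left(-2 - 5\right) + 1\right)^{2} \left(-419\right) = \left(6 \left(-7\right) + 1\right)^{2} \left(-419\right) = \left(-42 + 1\right)^{2} \left(-419\right) = \left(-41\right)^{2} \left(-419\right) = 1681 \left(-419\right) = -704339$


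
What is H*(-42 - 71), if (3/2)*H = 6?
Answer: -452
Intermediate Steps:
H = 4 (H = (⅔)*6 = 4)
H*(-42 - 71) = 4*(-42 - 71) = 4*(-113) = -452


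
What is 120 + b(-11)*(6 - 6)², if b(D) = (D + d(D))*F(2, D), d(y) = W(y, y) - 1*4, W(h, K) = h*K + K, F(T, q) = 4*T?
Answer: 120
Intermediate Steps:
W(h, K) = K + K*h (W(h, K) = K*h + K = K + K*h)
d(y) = -4 + y*(1 + y) (d(y) = y*(1 + y) - 1*4 = y*(1 + y) - 4 = -4 + y*(1 + y))
b(D) = -32 + 8*D + 8*D*(1 + D) (b(D) = (D + (-4 + D*(1 + D)))*(4*2) = (-4 + D + D*(1 + D))*8 = -32 + 8*D + 8*D*(1 + D))
120 + b(-11)*(6 - 6)² = 120 + (-32 + 8*(-11) + 8*(-11)*(1 - 11))*(6 - 6)² = 120 + (-32 - 88 + 8*(-11)*(-10))*0² = 120 + (-32 - 88 + 880)*0 = 120 + 760*0 = 120 + 0 = 120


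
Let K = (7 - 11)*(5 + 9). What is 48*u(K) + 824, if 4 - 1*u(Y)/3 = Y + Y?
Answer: 17528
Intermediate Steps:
K = -56 (K = -4*14 = -56)
u(Y) = 12 - 6*Y (u(Y) = 12 - 3*(Y + Y) = 12 - 6*Y)
48*u(K) + 824 = 48*(12 - 6*(-56)) + 824 = 48*(12 + 336) + 824 = 48*348 + 824 = 16704 + 824 = 17528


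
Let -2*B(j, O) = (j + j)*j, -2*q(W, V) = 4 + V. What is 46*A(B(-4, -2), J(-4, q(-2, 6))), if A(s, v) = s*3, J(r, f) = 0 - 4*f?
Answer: -2208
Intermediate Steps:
q(W, V) = -2 - V/2 (q(W, V) = -(4 + V)/2 = -2 - V/2)
B(j, O) = -j**2 (B(j, O) = -(j + j)*j/2 = -2*j*j/2 = -j**2)
J(r, f) = -4*f
A(s, v) = 3*s
46*A(B(-4, -2), J(-4, q(-2, 6))) = 46*(3*(-1*(-4)**2)) = 46*(3*(-1*16)) = 46*(3*(-16)) = 46*(-48) = -2208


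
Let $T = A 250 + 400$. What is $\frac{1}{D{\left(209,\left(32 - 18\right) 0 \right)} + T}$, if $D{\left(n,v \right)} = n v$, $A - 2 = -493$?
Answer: $- \frac{1}{122350} \approx -8.1733 \cdot 10^{-6}$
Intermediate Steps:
$A = -491$ ($A = 2 - 493 = -491$)
$T = -122350$ ($T = \left(-491\right) 250 + 400 = -122750 + 400 = -122350$)
$\frac{1}{D{\left(209,\left(32 - 18\right) 0 \right)} + T} = \frac{1}{209 \left(32 - 18\right) 0 - 122350} = \frac{1}{209 \cdot 14 \cdot 0 - 122350} = \frac{1}{209 \cdot 0 - 122350} = \frac{1}{0 - 122350} = \frac{1}{-122350} = - \frac{1}{122350}$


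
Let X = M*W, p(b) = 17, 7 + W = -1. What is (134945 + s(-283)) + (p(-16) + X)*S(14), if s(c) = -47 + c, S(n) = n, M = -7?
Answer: 135637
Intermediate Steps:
W = -8 (W = -7 - 1 = -8)
X = 56 (X = -7*(-8) = 56)
(134945 + s(-283)) + (p(-16) + X)*S(14) = (134945 + (-47 - 283)) + (17 + 56)*14 = (134945 - 330) + 73*14 = 134615 + 1022 = 135637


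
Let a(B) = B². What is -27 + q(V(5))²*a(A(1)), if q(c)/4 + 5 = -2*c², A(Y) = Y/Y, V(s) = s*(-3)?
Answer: 3312373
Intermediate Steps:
V(s) = -3*s
A(Y) = 1
q(c) = -20 - 8*c² (q(c) = -20 + 4*(-2*c²) = -20 - 8*c²)
-27 + q(V(5))²*a(A(1)) = -27 + (-20 - 8*(-3*5)²)²*1² = -27 + (-20 - 8*(-15)²)²*1 = -27 + (-20 - 8*225)²*1 = -27 + (-20 - 1800)²*1 = -27 + (-1820)²*1 = -27 + 3312400*1 = -27 + 3312400 = 3312373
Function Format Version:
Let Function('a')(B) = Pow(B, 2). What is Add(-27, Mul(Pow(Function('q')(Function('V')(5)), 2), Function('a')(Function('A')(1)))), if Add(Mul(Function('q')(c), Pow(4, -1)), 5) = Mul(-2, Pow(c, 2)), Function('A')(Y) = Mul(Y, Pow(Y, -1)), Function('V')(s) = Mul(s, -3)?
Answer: 3312373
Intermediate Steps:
Function('V')(s) = Mul(-3, s)
Function('A')(Y) = 1
Function('q')(c) = Add(-20, Mul(-8, Pow(c, 2))) (Function('q')(c) = Add(-20, Mul(4, Mul(-2, Pow(c, 2)))) = Add(-20, Mul(-8, Pow(c, 2))))
Add(-27, Mul(Pow(Function('q')(Function('V')(5)), 2), Function('a')(Function('A')(1)))) = Add(-27, Mul(Pow(Add(-20, Mul(-8, Pow(Mul(-3, 5), 2))), 2), Pow(1, 2))) = Add(-27, Mul(Pow(Add(-20, Mul(-8, Pow(-15, 2))), 2), 1)) = Add(-27, Mul(Pow(Add(-20, Mul(-8, 225)), 2), 1)) = Add(-27, Mul(Pow(Add(-20, -1800), 2), 1)) = Add(-27, Mul(Pow(-1820, 2), 1)) = Add(-27, Mul(3312400, 1)) = Add(-27, 3312400) = 3312373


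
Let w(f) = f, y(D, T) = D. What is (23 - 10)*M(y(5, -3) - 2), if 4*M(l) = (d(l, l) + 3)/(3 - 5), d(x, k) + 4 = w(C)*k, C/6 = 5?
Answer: -1157/8 ≈ -144.63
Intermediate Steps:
C = 30 (C = 6*5 = 30)
d(x, k) = -4 + 30*k
M(l) = 1/8 - 15*l/4 (M(l) = (((-4 + 30*l) + 3)/(3 - 5))/4 = ((-1 + 30*l)/(-2))/4 = ((-1 + 30*l)*(-1/2))/4 = (1/2 - 15*l)/4 = 1/8 - 15*l/4)
(23 - 10)*M(y(5, -3) - 2) = (23 - 10)*(1/8 - 15*(5 - 2)/4) = 13*(1/8 - 15/4*3) = 13*(1/8 - 45/4) = 13*(-89/8) = -1157/8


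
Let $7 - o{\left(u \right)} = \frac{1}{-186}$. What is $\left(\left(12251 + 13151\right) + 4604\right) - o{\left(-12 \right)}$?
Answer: $\frac{5579813}{186} \approx 29999.0$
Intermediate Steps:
$o{\left(u \right)} = \frac{1303}{186}$ ($o{\left(u \right)} = 7 - \frac{1}{-186} = 7 - - \frac{1}{186} = 7 + \frac{1}{186} = \frac{1303}{186}$)
$\left(\left(12251 + 13151\right) + 4604\right) - o{\left(-12 \right)} = \left(\left(12251 + 13151\right) + 4604\right) - \frac{1303}{186} = \left(25402 + 4604\right) - \frac{1303}{186} = 30006 - \frac{1303}{186} = \frac{5579813}{186}$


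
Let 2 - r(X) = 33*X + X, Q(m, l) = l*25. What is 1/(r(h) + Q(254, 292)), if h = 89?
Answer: 1/4276 ≈ 0.00023386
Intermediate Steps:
Q(m, l) = 25*l
r(X) = 2 - 34*X (r(X) = 2 - (33*X + X) = 2 - 34*X)
1/(r(h) + Q(254, 292)) = 1/((2 - 34*89) + 25*292) = 1/((2 - 3026) + 7300) = 1/(-3024 + 7300) = 1/4276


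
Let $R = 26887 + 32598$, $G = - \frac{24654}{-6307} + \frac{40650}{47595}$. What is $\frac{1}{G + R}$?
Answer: $\frac{2858873}{170073677421} \approx 1.681 \cdot 10^{-5}$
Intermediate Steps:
$G = \frac{13617016}{2858873}$ ($G = \left(-24654\right) \left(- \frac{1}{6307}\right) + 40650 \cdot \frac{1}{47595} = \frac{3522}{901} + \frac{2710}{3173} = \frac{13617016}{2858873} \approx 4.7631$)
$R = 59485$
$\frac{1}{G + R} = \frac{1}{\frac{13617016}{2858873} + 59485} = \frac{1}{\frac{170073677421}{2858873}} = \frac{2858873}{170073677421}$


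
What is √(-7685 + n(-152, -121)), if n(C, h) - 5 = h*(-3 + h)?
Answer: 2*√1831 ≈ 85.580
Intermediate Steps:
n(C, h) = 5 + h*(-3 + h)
√(-7685 + n(-152, -121)) = √(-7685 + (5 + (-121)² - 3*(-121))) = √(-7685 + (5 + 14641 + 363)) = √(-7685 + 15009) = √7324 = 2*√1831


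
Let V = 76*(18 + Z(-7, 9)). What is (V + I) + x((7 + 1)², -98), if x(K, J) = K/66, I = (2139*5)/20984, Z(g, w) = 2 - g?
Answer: 1421976967/692472 ≈ 2053.5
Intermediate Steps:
V = 2052 (V = 76*(18 + (2 - 1*(-7))) = 76*(18 + (2 + 7)) = 76*(18 + 9) = 76*27 = 2052)
I = 10695/20984 (I = 10695*(1/20984) = 10695/20984 ≈ 0.50967)
x(K, J) = K/66 (x(K, J) = K*(1/66) = K/66)
(V + I) + x((7 + 1)², -98) = (2052 + 10695/20984) + (7 + 1)²/66 = 43069863/20984 + (1/66)*8² = 43069863/20984 + (1/66)*64 = 43069863/20984 + 32/33 = 1421976967/692472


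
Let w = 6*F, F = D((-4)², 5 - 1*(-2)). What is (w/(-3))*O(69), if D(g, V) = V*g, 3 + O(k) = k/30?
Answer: 784/5 ≈ 156.80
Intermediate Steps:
O(k) = -3 + k/30
F = 112 (F = (5 - 1*(-2))*(-4)² = (5 + 2)*16 = 7*16 = 112)
w = 672 (w = 6*112 = 672)
(w/(-3))*O(69) = (672/(-3))*(-3 + (1/30)*69) = (672*(-⅓))*(-3 + 23/10) = -224*(-7/10) = 784/5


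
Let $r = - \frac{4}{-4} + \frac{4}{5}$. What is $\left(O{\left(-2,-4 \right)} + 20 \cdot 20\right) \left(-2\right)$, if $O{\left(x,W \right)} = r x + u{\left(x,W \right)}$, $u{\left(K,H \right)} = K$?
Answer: $- \frac{3944}{5} \approx -788.8$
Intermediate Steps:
$r = \frac{9}{5}$ ($r = \left(-4\right) \left(- \frac{1}{4}\right) + 4 \cdot \frac{1}{5} = 1 + \frac{4}{5} = \frac{9}{5} \approx 1.8$)
$O{\left(x,W \right)} = \frac{14 x}{5}$ ($O{\left(x,W \right)} = \frac{9 x}{5} + x = \frac{14 x}{5}$)
$\left(O{\left(-2,-4 \right)} + 20 \cdot 20\right) \left(-2\right) = \left(\frac{14}{5} \left(-2\right) + 20 \cdot 20\right) \left(-2\right) = \left(- \frac{28}{5} + 400\right) \left(-2\right) = \frac{1972}{5} \left(-2\right) = - \frac{3944}{5}$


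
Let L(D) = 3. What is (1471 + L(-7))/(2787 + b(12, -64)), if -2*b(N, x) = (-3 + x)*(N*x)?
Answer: -1474/22941 ≈ -0.064252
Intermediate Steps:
b(N, x) = -N*x*(-3 + x)/2 (b(N, x) = -(-3 + x)*N*x/2 = -N*x*(-3 + x)/2)
(1471 + L(-7))/(2787 + b(12, -64)) = (1471 + 3)/(2787 + (1/2)*12*(-64)*(3 - 1*(-64))) = 1474/(2787 + (1/2)*12*(-64)*(3 + 64)) = 1474/(2787 + (1/2)*12*(-64)*67) = 1474/(2787 - 25728) = 1474/(-22941) = 1474*(-1/22941) = -1474/22941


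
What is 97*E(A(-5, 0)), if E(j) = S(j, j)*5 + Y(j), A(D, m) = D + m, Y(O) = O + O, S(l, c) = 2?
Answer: 0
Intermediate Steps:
Y(O) = 2*O
E(j) = 10 + 2*j (E(j) = 2*5 + 2*j = 10 + 2*j)
97*E(A(-5, 0)) = 97*(10 + 2*(-5 + 0)) = 97*(10 + 2*(-5)) = 97*(10 - 10) = 97*0 = 0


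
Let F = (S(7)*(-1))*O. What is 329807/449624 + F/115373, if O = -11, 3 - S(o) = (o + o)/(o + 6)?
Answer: 494784345743/674368106776 ≈ 0.73370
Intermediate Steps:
S(o) = 3 - 2*o/(6 + o) (S(o) = 3 - (o + o)/(o + 6) = 3 - 2*o/(6 + o))
F = 275/13 (F = (((18 + 7)/(6 + 7))*(-1))*(-11) = ((25/13)*(-1))*(-11) = -25/13*(-11) = 275/13 ≈ 21.154)
329807/449624 + F/115373 = 329807/449624 + (275/13)/115373 = 329807*(1/449624) + (275/13)*(1/115373) = 329807/449624 + 275/1499849 = 494784345743/674368106776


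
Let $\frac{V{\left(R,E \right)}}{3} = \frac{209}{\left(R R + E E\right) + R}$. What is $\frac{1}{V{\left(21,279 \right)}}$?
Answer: $\frac{26101}{209} \approx 124.89$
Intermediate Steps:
$V{\left(R,E \right)} = \frac{627}{R + E^{2} + R^{2}}$ ($V{\left(R,E \right)} = 3 \frac{209}{\left(R R + E E\right) + R} = 3 \frac{209}{\left(R^{2} + E^{2}\right) + R} = 3 \frac{209}{\left(E^{2} + R^{2}\right) + R} = 3 \frac{209}{R + E^{2} + R^{2}} = \frac{627}{R + E^{2} + R^{2}}$)
$\frac{1}{V{\left(21,279 \right)}} = \frac{1}{627 \frac{1}{21 + 279^{2} + 21^{2}}} = \frac{1}{627 \frac{1}{21 + 77841 + 441}} = \frac{1}{627 \cdot \frac{1}{78303}} = \frac{1}{\frac{209}{26101}} = \frac{26101}{209}$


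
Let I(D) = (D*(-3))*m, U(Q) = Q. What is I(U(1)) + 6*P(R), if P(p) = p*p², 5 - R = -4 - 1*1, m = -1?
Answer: 6003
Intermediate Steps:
R = 10 (R = 5 - (-4 - 1*1) = 5 - (-4 - 1) = 5 - 1*(-5) = 5 + 5 = 10)
P(p) = p³
I(D) = 3*D (I(D) = (D*(-3))*(-1) = -3*D*(-1) = 3*D)
I(U(1)) + 6*P(R) = 3*1 + 6*10³ = 3 + 6*1000 = 3 + 6000 = 6003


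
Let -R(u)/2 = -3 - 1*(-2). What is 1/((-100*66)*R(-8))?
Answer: -1/13200 ≈ -7.5758e-5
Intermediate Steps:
R(u) = 2 (R(u) = -2*(-3 - 1*(-2)) = -2*(-3 + 2) = -2*(-1) = 2)
1/((-100*66)*R(-8)) = 1/(-100*66*2) = 1/(-6600*2) = 1/(-13200) = -1/13200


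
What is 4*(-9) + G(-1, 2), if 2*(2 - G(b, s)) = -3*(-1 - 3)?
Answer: -40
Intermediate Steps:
G(b, s) = -4 (G(b, s) = 2 - (-3)*(-1 - 3)/2 = 2 - (-3)*(-4)/2 = 2 - ½*12 = 2 - 6 = -4)
4*(-9) + G(-1, 2) = 4*(-9) - 4 = -36 - 4 = -40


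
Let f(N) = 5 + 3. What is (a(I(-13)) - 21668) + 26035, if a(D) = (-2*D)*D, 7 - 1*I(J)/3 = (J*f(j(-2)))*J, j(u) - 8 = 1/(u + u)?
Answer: -32558083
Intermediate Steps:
j(u) = 8 + 1/(2*u) (j(u) = 8 + 1/(u + u) = 8 + 1/(2*u))
f(N) = 8
I(J) = 21 - 24*J**2 (I(J) = 21 - 3*J*8*J = 21 - 3*8*J*J = 21 - 24*J**2)
a(D) = -2*D**2
(a(I(-13)) - 21668) + 26035 = (-2*(21 - 24*(-13)**2)**2 - 21668) + 26035 = (-2*(21 - 24*169)**2 - 21668) + 26035 = (-2*(21 - 4056)**2 - 21668) + 26035 = (-2*(-4035)**2 - 21668) + 26035 = (-2*16281225 - 21668) + 26035 = (-32562450 - 21668) + 26035 = -32584118 + 26035 = -32558083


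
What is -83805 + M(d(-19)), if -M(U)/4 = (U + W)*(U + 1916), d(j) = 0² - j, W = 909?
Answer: -7266525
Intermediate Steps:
d(j) = -j (d(j) = 0 - j = -j)
M(U) = -4*(909 + U)*(1916 + U) (M(U) = -4*(U + 909)*(U + 1916) = -4*(909 + U)*(1916 + U))
-83805 + M(d(-19)) = -83805 + (-6966576 - (-11300)*(-19) - 4*(-1*(-19))²) = -83805 + (-6966576 - 11300*19 - 4*19²) = -83805 + (-6966576 - 214700 - 4*361) = -83805 + (-6966576 - 214700 - 1444) = -83805 - 7182720 = -7266525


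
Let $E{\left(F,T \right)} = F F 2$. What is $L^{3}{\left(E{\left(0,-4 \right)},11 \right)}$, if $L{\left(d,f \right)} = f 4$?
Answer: $85184$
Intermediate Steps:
$E{\left(F,T \right)} = 2 F^{2}$ ($E{\left(F,T \right)} = F^{2} \cdot 2 = 2 F^{2}$)
$L{\left(d,f \right)} = 4 f$
$L^{3}{\left(E{\left(0,-4 \right)},11 \right)} = \left(4 \cdot 11\right)^{3} = 44^{3} = 85184$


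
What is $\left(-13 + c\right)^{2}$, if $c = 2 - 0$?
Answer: $121$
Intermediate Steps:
$c = 2$ ($c = 2 + 0 = 2$)
$\left(-13 + c\right)^{2} = \left(-13 + 2\right)^{2} = \left(-11\right)^{2} = 121$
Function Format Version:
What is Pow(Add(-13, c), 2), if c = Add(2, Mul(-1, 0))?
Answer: 121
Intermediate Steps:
c = 2 (c = Add(2, 0) = 2)
Pow(Add(-13, c), 2) = Pow(Add(-13, 2), 2) = Pow(-11, 2) = 121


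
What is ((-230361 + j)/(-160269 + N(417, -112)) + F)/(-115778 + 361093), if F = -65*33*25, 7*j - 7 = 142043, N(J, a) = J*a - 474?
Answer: -25956315716/118743008545 ≈ -0.21859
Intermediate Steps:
N(J, a) = -474 + J*a
j = 142050/7 (j = 1 + (1/7)*142043 = 1 + 142043/7 = 142050/7 ≈ 20293.)
F = -53625 (F = -2145*25 = -53625)
((-230361 + j)/(-160269 + N(417, -112)) + F)/(-115778 + 361093) = ((-230361 + 142050/7)/(-160269 + (-474 + 417*(-112))) - 53625)/(-115778 + 361093) = (-1470477/(7*(-160269 + (-474 - 46704))) - 53625)/245315 = (-1470477/(7*(-160269 - 47178)) - 53625)*(1/245315) = (-1470477/7/(-207447) - 53625)*(1/245315) = (-1470477/7*(-1/207447) - 53625)*(1/245315) = (490159/484043 - 53625)*(1/245315) = -25956315716/484043*1/245315 = -25956315716/118743008545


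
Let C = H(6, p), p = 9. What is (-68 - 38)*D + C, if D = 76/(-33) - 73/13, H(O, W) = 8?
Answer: 363514/429 ≈ 847.35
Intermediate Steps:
C = 8
D = -3397/429 (D = 76*(-1/33) - 73*1/13 = -76/33 - 73/13 = -3397/429 ≈ -7.9184)
(-68 - 38)*D + C = (-68 - 38)*(-3397/429) + 8 = -106*(-3397/429) + 8 = 360082/429 + 8 = 363514/429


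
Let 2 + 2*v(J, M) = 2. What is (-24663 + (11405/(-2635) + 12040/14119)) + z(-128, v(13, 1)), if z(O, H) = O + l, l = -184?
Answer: -26551095362/1062959 ≈ -24978.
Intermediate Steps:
v(J, M) = 0 (v(J, M) = -1 + (½)*2 = -1 + 1 = 0)
z(O, H) = -184 + O (z(O, H) = O - 184 = -184 + O)
(-24663 + (11405/(-2635) + 12040/14119)) + z(-128, v(13, 1)) = (-24663 + (11405/(-2635) + 12040/14119)) + (-184 - 128) = (-24663 + (11405*(-1/2635) + 12040*(1/14119))) - 312 = (-24663 + (-2281/527 + 1720/2017)) - 312 = (-24663 - 3694337/1062959) - 312 = -26219452154/1062959 - 312 = -26551095362/1062959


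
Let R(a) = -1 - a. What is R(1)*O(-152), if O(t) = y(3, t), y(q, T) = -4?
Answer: 8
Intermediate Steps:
O(t) = -4
R(1)*O(-152) = (-1 - 1*1)*(-4) = (-1 - 1)*(-4) = -2*(-4) = 8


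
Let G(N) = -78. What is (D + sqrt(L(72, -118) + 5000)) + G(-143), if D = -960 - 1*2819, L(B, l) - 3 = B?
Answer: -3857 + 5*sqrt(203) ≈ -3785.8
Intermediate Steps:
L(B, l) = 3 + B
D = -3779 (D = -960 - 2819 = -3779)
(D + sqrt(L(72, -118) + 5000)) + G(-143) = (-3779 + sqrt((3 + 72) + 5000)) - 78 = (-3779 + sqrt(75 + 5000)) - 78 = (-3779 + sqrt(5075)) - 78 = (-3779 + 5*sqrt(203)) - 78 = -3857 + 5*sqrt(203)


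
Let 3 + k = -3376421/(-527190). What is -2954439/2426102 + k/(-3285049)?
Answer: -1279158678045643723/1050408143818063905 ≈ -1.2178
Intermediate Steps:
k = 1794851/527190 (k = -3 - 3376421/(-527190) = -3 - 3376421*(-1/527190) = -3 + 3376421/527190 = 1794851/527190 ≈ 3.4046)
-2954439/2426102 + k/(-3285049) = -2954439/2426102 + (1794851/527190)/(-3285049) = -2954439*1/2426102 + (1794851/527190)*(-1/3285049) = -2954439/2426102 - 1794851/1731844982310 = -1279158678045643723/1050408143818063905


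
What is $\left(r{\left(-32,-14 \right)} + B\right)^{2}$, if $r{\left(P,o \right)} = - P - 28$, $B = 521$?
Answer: $275625$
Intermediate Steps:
$r{\left(P,o \right)} = -28 - P$
$\left(r{\left(-32,-14 \right)} + B\right)^{2} = \left(\left(-28 - -32\right) + 521\right)^{2} = \left(\left(-28 + 32\right) + 521\right)^{2} = \left(4 + 521\right)^{2} = 525^{2} = 275625$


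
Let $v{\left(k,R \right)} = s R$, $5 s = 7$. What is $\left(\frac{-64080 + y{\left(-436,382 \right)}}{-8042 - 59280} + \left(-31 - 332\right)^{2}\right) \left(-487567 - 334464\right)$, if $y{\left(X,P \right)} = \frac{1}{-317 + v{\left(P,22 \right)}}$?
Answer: $- \frac{10435210790732686133}{96337782} \approx -1.0832 \cdot 10^{11}$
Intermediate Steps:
$s = \frac{7}{5}$ ($s = \frac{1}{5} \cdot 7 = \frac{7}{5} \approx 1.4$)
$v{\left(k,R \right)} = \frac{7 R}{5}$
$y{\left(X,P \right)} = - \frac{5}{1431}$ ($y{\left(X,P \right)} = \frac{1}{-317 + \frac{7}{5} \cdot 22} = \frac{1}{-317 + \frac{154}{5}} = \frac{1}{- \frac{1431}{5}} = - \frac{5}{1431}$)
$\left(\frac{-64080 + y{\left(-436,382 \right)}}{-8042 - 59280} + \left(-31 - 332\right)^{2}\right) \left(-487567 - 334464\right) = \left(\frac{-64080 - \frac{5}{1431}}{-8042 - 59280} + \left(-31 - 332\right)^{2}\right) \left(-487567 - 334464\right) = \left(- \frac{91698485}{1431 \left(-67322\right)} + \left(-363\right)^{2}\right) \left(-822031\right) = \left(\left(- \frac{91698485}{1431}\right) \left(- \frac{1}{67322}\right) + 131769\right) \left(-822031\right) = \left(\frac{91698485}{96337782} + 131769\right) \left(-822031\right) = \frac{12694424894843}{96337782} \left(-822031\right) = - \frac{10435210790732686133}{96337782}$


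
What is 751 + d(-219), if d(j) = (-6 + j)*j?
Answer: 50026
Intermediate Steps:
d(j) = j*(-6 + j)
751 + d(-219) = 751 - 219*(-6 - 219) = 751 - 219*(-225) = 751 + 49275 = 50026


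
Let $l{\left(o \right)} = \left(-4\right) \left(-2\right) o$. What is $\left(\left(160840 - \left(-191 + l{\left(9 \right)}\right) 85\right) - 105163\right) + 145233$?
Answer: $211025$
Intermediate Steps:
$l{\left(o \right)} = 8 o$
$\left(\left(160840 - \left(-191 + l{\left(9 \right)}\right) 85\right) - 105163\right) + 145233 = \left(\left(160840 - \left(-191 + 8 \cdot 9\right) 85\right) - 105163\right) + 145233 = \left(\left(160840 - \left(-191 + 72\right) 85\right) - 105163\right) + 145233 = \left(\left(160840 - \left(-119\right) 85\right) - 105163\right) + 145233 = \left(\left(160840 - -10115\right) - 105163\right) + 145233 = \left(\left(160840 + 10115\right) - 105163\right) + 145233 = \left(170955 - 105163\right) + 145233 = 65792 + 145233 = 211025$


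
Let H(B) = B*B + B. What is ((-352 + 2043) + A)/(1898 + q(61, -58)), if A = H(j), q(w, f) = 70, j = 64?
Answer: 5851/1968 ≈ 2.9731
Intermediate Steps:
H(B) = B + B² (H(B) = B² + B = B + B²)
A = 4160 (A = 64*(1 + 64) = 64*65 = 4160)
((-352 + 2043) + A)/(1898 + q(61, -58)) = ((-352 + 2043) + 4160)/(1898 + 70) = (1691 + 4160)/1968 = 5851*(1/1968) = 5851/1968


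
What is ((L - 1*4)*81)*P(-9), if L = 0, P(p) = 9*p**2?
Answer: -236196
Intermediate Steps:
((L - 1*4)*81)*P(-9) = ((0 - 1*4)*81)*(9*(-9)**2) = ((0 - 4)*81)*(9*81) = -4*81*729 = -324*729 = -236196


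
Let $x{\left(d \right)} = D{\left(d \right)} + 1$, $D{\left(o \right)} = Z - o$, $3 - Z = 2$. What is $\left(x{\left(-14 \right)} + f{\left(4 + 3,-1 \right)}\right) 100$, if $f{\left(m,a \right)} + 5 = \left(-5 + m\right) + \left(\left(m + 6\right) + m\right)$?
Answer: $3300$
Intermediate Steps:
$Z = 1$ ($Z = 3 - 2 = 1$)
$D{\left(o \right)} = 1 - o$
$f{\left(m,a \right)} = -4 + 3 m$ ($f{\left(m,a \right)} = -5 + \left(\left(-5 + m\right) + \left(\left(m + 6\right) + m\right)\right) = -5 + \left(\left(-5 + m\right) + \left(\left(6 + m\right) + m\right)\right) = -5 + \left(\left(-5 + m\right) + \left(6 + 2 m\right)\right) = -5 + \left(1 + 3 m\right) = -4 + 3 m$)
$x{\left(d \right)} = 2 - d$ ($x{\left(d \right)} = \left(1 - d\right) + 1 = 2 - d$)
$\left(x{\left(-14 \right)} + f{\left(4 + 3,-1 \right)}\right) 100 = \left(\left(2 - -14\right) - \left(4 - 3 \left(4 + 3\right)\right)\right) 100 = \left(\left(2 + 14\right) + \left(-4 + 3 \cdot 7\right)\right) 100 = \left(16 + \left(-4 + 21\right)\right) 100 = \left(16 + 17\right) 100 = 33 \cdot 100 = 3300$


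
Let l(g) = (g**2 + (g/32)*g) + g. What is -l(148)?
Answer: -45473/2 ≈ -22737.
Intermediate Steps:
l(g) = g + 33*g**2/32 (l(g) = (g**2 + (g*(1/32))*g) + g = (g**2 + (g/32)*g) + g = (g**2 + g**2/32) + g = 33*g**2/32 + g = g + 33*g**2/32)
-l(148) = -148*(32 + 33*148)/32 = -148*(32 + 4884)/32 = -148*4916/32 = -1*45473/2 = -45473/2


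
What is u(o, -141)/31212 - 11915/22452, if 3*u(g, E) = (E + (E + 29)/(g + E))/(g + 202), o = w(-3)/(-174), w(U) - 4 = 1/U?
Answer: -8908565610056643/16786598491237804 ≈ -0.53069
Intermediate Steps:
w(U) = 4 + 1/U
o = -11/522 (o = (4 + 1/(-3))/(-174) = (4 - 1/3)*(-1/174) = (11/3)*(-1/174) = -11/522 ≈ -0.021073)
u(g, E) = (E + (29 + E)/(E + g))/(3*(202 + g)) (u(g, E) = ((E + (E + 29)/(g + E))/(g + 202))/3 = ((E + (29 + E)/(E + g))/(202 + g))/3 = (E + (29 + E)/(E + g))/(3*(202 + g)))
u(o, -141)/31212 - 11915/22452 = ((29 - 141 + (-141)**2 - 141*(-11/522))/(3*((-11/522)**2 + 202*(-141) + 202*(-11/522) - 141*(-11/522))))/31212 - 11915/22452 = ((29 - 141 + 19881 + 517/174)/(3*(121/272484 - 28482 - 1111/261 + 517/174)))*(1/31212) - 11915*1/22452 = ((1/3)*(3440323/174)/(-7761239429/272484))*(1/31212) - 11915/22452 = ((1/3)*(-272484/7761239429)*(3440323/174))*(1/31212) - 11915/22452 = -1795848606/7761239429*1/31212 - 11915/22452 = -99769367/13457989169886 - 11915/22452 = -8908565610056643/16786598491237804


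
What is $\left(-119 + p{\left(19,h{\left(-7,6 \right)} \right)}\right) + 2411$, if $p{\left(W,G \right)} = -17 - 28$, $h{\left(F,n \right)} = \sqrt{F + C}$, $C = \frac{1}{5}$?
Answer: $2247$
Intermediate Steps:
$C = \frac{1}{5} \approx 0.2$
$h{\left(F,n \right)} = \sqrt{\frac{1}{5} + F}$ ($h{\left(F,n \right)} = \sqrt{F + \frac{1}{5}} = \sqrt{\frac{1}{5} + F}$)
$p{\left(W,G \right)} = -45$ ($p{\left(W,G \right)} = -17 - 28 = -45$)
$\left(-119 + p{\left(19,h{\left(-7,6 \right)} \right)}\right) + 2411 = \left(-119 - 45\right) + 2411 = -164 + 2411 = 2247$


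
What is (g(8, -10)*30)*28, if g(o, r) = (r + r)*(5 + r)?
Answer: 84000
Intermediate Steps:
g(o, r) = 2*r*(5 + r) (g(o, r) = (2*r)*(5 + r) = 2*r*(5 + r))
(g(8, -10)*30)*28 = ((2*(-10)*(5 - 10))*30)*28 = ((2*(-10)*(-5))*30)*28 = (100*30)*28 = 3000*28 = 84000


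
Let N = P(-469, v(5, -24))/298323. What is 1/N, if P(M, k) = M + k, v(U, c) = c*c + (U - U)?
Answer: 298323/107 ≈ 2788.1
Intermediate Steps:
v(U, c) = c² (v(U, c) = c² + 0 = c²)
N = 107/298323 (N = (-469 + (-24)²)/298323 = (-469 + 576)*(1/298323) = 107*(1/298323) = 107/298323 ≈ 0.00035867)
1/N = 1/(107/298323) = 298323/107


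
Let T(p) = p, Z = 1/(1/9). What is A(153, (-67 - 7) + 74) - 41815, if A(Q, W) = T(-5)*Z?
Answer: -41860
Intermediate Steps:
Z = 9 (Z = 1/(⅑) = 9)
A(Q, W) = -45 (A(Q, W) = -5*9 = -45)
A(153, (-67 - 7) + 74) - 41815 = -45 - 41815 = -41860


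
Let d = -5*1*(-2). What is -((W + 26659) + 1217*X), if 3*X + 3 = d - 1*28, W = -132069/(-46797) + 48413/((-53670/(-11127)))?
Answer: -413898041487/14687690 ≈ -28180.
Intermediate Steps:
W = 147463344887/14687690 (W = -132069*(-1/46797) + 48413/((-53670*(-1/11127))) = 2317/821 + 48413/(17890/3709) = 2317/821 + 48413*(3709/17890) = 2317/821 + 179563817/17890 = 147463344887/14687690 ≈ 10040.)
d = 10 (d = -5*(-2) = 10)
X = -7 (X = -1 + (10 - 1*28)/3 = -1 + (10 - 28)/3 = -1 + (⅓)*(-18) = -1 - 6 = -7)
-((W + 26659) + 1217*X) = -((147463344887/14687690 + 26659) + 1217*(-7)) = -(539022472597/14687690 - 8519) = -1*413898041487/14687690 = -413898041487/14687690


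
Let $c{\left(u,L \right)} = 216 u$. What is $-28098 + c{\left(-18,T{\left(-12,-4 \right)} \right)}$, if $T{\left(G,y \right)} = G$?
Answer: $-31986$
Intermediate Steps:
$-28098 + c{\left(-18,T{\left(-12,-4 \right)} \right)} = -28098 + 216 \left(-18\right) = -28098 - 3888 = -31986$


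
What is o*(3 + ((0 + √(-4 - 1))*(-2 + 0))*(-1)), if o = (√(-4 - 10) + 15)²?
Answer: (15 + I*√14)²*(3 + 2*I*√5) ≈ 131.0 + 1280.4*I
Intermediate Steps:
o = (15 + I*√14)² (o = (√(-14) + 15)² = (I*√14 + 15)² = (15 + I*√14)² ≈ 211.0 + 112.25*I)
o*(3 + ((0 + √(-4 - 1))*(-2 + 0))*(-1)) = (15 + I*√14)²*(3 + ((0 + √(-4 - 1))*(-2 + 0))*(-1)) = (15 + I*√14)²*(3 + ((0 + √(-5))*(-2))*(-1)) = (15 + I*√14)²*(3 + ((0 + I*√5)*(-2))*(-1)) = (15 + I*√14)²*(3 + ((I*√5)*(-2))*(-1)) = (15 + I*√14)²*(3 - 2*I*√5*(-1)) = (15 + I*√14)²*(3 + 2*I*√5)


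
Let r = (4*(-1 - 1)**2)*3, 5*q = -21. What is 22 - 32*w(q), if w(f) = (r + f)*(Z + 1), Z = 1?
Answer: -13906/5 ≈ -2781.2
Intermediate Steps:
q = -21/5 (q = (1/5)*(-21) = -21/5 ≈ -4.2000)
r = 48 (r = (4*(-2)**2)*3 = (4*4)*3 = 16*3 = 48)
w(f) = 96 + 2*f (w(f) = (48 + f)*(1 + 1) = (48 + f)*2 = 96 + 2*f)
22 - 32*w(q) = 22 - 32*(96 + 2*(-21/5)) = 22 - 32*(96 - 42/5) = 22 - 32*438/5 = 22 - 14016/5 = -13906/5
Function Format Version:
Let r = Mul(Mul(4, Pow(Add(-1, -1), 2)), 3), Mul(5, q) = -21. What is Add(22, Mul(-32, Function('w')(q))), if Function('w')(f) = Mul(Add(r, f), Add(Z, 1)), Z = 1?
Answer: Rational(-13906, 5) ≈ -2781.2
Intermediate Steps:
q = Rational(-21, 5) (q = Mul(Rational(1, 5), -21) = Rational(-21, 5) ≈ -4.2000)
r = 48 (r = Mul(Mul(4, Pow(-2, 2)), 3) = Mul(Mul(4, 4), 3) = Mul(16, 3) = 48)
Function('w')(f) = Add(96, Mul(2, f)) (Function('w')(f) = Mul(Add(48, f), Add(1, 1)) = Mul(Add(48, f), 2) = Add(96, Mul(2, f)))
Add(22, Mul(-32, Function('w')(q))) = Add(22, Mul(-32, Add(96, Mul(2, Rational(-21, 5))))) = Add(22, Mul(-32, Add(96, Rational(-42, 5)))) = Add(22, Mul(-32, Rational(438, 5))) = Add(22, Rational(-14016, 5)) = Rational(-13906, 5)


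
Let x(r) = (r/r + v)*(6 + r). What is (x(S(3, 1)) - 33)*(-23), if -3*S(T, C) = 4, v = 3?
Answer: 989/3 ≈ 329.67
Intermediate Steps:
S(T, C) = -4/3 (S(T, C) = -⅓*4 = -4/3)
x(r) = 24 + 4*r (x(r) = (r/r + 3)*(6 + r) = (1 + 3)*(6 + r) = 4*(6 + r) = 24 + 4*r)
(x(S(3, 1)) - 33)*(-23) = ((24 + 4*(-4/3)) - 33)*(-23) = ((24 - 16/3) - 33)*(-23) = (56/3 - 33)*(-23) = -43/3*(-23) = 989/3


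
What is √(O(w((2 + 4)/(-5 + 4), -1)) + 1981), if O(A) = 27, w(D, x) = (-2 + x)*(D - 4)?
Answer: 2*√502 ≈ 44.811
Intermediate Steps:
w(D, x) = (-4 + D)*(-2 + x) (w(D, x) = (-2 + x)*(-4 + D) = (-4 + D)*(-2 + x))
√(O(w((2 + 4)/(-5 + 4), -1)) + 1981) = √(27 + 1981) = √2008 = 2*√502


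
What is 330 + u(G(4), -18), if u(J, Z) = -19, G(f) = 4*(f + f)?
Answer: 311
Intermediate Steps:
G(f) = 8*f (G(f) = 4*(2*f) = 8*f)
330 + u(G(4), -18) = 330 - 19 = 311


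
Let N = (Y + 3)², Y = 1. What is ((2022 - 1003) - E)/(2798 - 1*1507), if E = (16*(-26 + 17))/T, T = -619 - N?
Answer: 646921/819785 ≈ 0.78913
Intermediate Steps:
N = 16 (N = (1 + 3)² = 4² = 16)
T = -635 (T = -619 - 1*16 = -619 - 16 = -635)
E = 144/635 (E = (16*(-26 + 17))/(-635) = (16*(-9))*(-1/635) = -144*(-1/635) = 144/635 ≈ 0.22677)
((2022 - 1003) - E)/(2798 - 1*1507) = ((2022 - 1003) - 1*144/635)/(2798 - 1*1507) = (1019 - 144/635)/(2798 - 1507) = (646921/635)/1291 = (646921/635)*(1/1291) = 646921/819785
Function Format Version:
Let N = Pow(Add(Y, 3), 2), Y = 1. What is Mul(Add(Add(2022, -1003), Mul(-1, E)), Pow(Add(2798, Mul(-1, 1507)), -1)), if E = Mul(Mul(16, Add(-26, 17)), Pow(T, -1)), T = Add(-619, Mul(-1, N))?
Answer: Rational(646921, 819785) ≈ 0.78913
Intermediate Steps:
N = 16 (N = Pow(Add(1, 3), 2) = Pow(4, 2) = 16)
T = -635 (T = Add(-619, Mul(-1, 16)) = Add(-619, -16) = -635)
E = Rational(144, 635) (E = Mul(Mul(16, Add(-26, 17)), Pow(-635, -1)) = Mul(Mul(16, -9), Rational(-1, 635)) = Mul(-144, Rational(-1, 635)) = Rational(144, 635) ≈ 0.22677)
Mul(Add(Add(2022, -1003), Mul(-1, E)), Pow(Add(2798, Mul(-1, 1507)), -1)) = Mul(Add(Add(2022, -1003), Mul(-1, Rational(144, 635))), Pow(Add(2798, Mul(-1, 1507)), -1)) = Mul(Add(1019, Rational(-144, 635)), Pow(Add(2798, -1507), -1)) = Mul(Rational(646921, 635), Pow(1291, -1)) = Mul(Rational(646921, 635), Rational(1, 1291)) = Rational(646921, 819785)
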